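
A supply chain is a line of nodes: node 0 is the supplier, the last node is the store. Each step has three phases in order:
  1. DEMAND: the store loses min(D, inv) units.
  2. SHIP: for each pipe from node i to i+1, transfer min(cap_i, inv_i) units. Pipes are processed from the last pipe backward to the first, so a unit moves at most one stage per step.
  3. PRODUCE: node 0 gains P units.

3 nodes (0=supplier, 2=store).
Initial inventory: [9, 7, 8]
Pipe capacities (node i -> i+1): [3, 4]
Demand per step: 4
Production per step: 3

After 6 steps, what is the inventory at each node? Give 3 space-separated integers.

Step 1: demand=4,sold=4 ship[1->2]=4 ship[0->1]=3 prod=3 -> inv=[9 6 8]
Step 2: demand=4,sold=4 ship[1->2]=4 ship[0->1]=3 prod=3 -> inv=[9 5 8]
Step 3: demand=4,sold=4 ship[1->2]=4 ship[0->1]=3 prod=3 -> inv=[9 4 8]
Step 4: demand=4,sold=4 ship[1->2]=4 ship[0->1]=3 prod=3 -> inv=[9 3 8]
Step 5: demand=4,sold=4 ship[1->2]=3 ship[0->1]=3 prod=3 -> inv=[9 3 7]
Step 6: demand=4,sold=4 ship[1->2]=3 ship[0->1]=3 prod=3 -> inv=[9 3 6]

9 3 6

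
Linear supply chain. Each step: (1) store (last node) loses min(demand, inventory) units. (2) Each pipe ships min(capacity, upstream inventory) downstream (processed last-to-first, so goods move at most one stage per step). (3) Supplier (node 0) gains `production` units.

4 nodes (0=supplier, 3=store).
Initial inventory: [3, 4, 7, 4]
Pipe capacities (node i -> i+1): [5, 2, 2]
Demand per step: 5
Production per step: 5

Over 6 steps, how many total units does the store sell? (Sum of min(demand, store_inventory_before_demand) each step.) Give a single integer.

Step 1: sold=4 (running total=4) -> [5 5 7 2]
Step 2: sold=2 (running total=6) -> [5 8 7 2]
Step 3: sold=2 (running total=8) -> [5 11 7 2]
Step 4: sold=2 (running total=10) -> [5 14 7 2]
Step 5: sold=2 (running total=12) -> [5 17 7 2]
Step 6: sold=2 (running total=14) -> [5 20 7 2]

Answer: 14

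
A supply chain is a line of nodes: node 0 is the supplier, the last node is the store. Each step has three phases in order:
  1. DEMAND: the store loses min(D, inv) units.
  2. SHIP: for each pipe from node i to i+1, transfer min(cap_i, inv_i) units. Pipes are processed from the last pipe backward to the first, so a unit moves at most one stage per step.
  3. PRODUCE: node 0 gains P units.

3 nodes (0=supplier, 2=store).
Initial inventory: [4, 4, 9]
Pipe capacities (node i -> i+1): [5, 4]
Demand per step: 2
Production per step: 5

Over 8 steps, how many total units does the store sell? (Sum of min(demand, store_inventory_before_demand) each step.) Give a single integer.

Step 1: sold=2 (running total=2) -> [5 4 11]
Step 2: sold=2 (running total=4) -> [5 5 13]
Step 3: sold=2 (running total=6) -> [5 6 15]
Step 4: sold=2 (running total=8) -> [5 7 17]
Step 5: sold=2 (running total=10) -> [5 8 19]
Step 6: sold=2 (running total=12) -> [5 9 21]
Step 7: sold=2 (running total=14) -> [5 10 23]
Step 8: sold=2 (running total=16) -> [5 11 25]

Answer: 16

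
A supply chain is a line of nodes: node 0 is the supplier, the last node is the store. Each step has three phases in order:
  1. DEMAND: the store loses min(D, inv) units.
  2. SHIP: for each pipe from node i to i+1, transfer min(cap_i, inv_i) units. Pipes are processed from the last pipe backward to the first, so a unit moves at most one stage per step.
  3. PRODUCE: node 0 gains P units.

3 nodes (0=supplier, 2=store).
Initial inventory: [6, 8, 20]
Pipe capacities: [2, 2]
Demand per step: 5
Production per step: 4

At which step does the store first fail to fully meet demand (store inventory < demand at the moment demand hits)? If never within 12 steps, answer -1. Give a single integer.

Step 1: demand=5,sold=5 ship[1->2]=2 ship[0->1]=2 prod=4 -> [8 8 17]
Step 2: demand=5,sold=5 ship[1->2]=2 ship[0->1]=2 prod=4 -> [10 8 14]
Step 3: demand=5,sold=5 ship[1->2]=2 ship[0->1]=2 prod=4 -> [12 8 11]
Step 4: demand=5,sold=5 ship[1->2]=2 ship[0->1]=2 prod=4 -> [14 8 8]
Step 5: demand=5,sold=5 ship[1->2]=2 ship[0->1]=2 prod=4 -> [16 8 5]
Step 6: demand=5,sold=5 ship[1->2]=2 ship[0->1]=2 prod=4 -> [18 8 2]
Step 7: demand=5,sold=2 ship[1->2]=2 ship[0->1]=2 prod=4 -> [20 8 2]
Step 8: demand=5,sold=2 ship[1->2]=2 ship[0->1]=2 prod=4 -> [22 8 2]
Step 9: demand=5,sold=2 ship[1->2]=2 ship[0->1]=2 prod=4 -> [24 8 2]
Step 10: demand=5,sold=2 ship[1->2]=2 ship[0->1]=2 prod=4 -> [26 8 2]
Step 11: demand=5,sold=2 ship[1->2]=2 ship[0->1]=2 prod=4 -> [28 8 2]
Step 12: demand=5,sold=2 ship[1->2]=2 ship[0->1]=2 prod=4 -> [30 8 2]
First stockout at step 7

7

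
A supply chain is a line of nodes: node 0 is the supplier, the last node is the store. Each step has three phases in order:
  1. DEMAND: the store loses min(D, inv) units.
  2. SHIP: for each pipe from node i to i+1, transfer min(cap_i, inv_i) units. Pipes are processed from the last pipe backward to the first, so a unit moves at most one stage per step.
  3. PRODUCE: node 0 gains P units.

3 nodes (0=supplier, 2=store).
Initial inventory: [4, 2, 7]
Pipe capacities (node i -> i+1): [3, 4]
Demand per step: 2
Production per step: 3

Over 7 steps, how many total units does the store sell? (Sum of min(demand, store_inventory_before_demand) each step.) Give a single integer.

Answer: 14

Derivation:
Step 1: sold=2 (running total=2) -> [4 3 7]
Step 2: sold=2 (running total=4) -> [4 3 8]
Step 3: sold=2 (running total=6) -> [4 3 9]
Step 4: sold=2 (running total=8) -> [4 3 10]
Step 5: sold=2 (running total=10) -> [4 3 11]
Step 6: sold=2 (running total=12) -> [4 3 12]
Step 7: sold=2 (running total=14) -> [4 3 13]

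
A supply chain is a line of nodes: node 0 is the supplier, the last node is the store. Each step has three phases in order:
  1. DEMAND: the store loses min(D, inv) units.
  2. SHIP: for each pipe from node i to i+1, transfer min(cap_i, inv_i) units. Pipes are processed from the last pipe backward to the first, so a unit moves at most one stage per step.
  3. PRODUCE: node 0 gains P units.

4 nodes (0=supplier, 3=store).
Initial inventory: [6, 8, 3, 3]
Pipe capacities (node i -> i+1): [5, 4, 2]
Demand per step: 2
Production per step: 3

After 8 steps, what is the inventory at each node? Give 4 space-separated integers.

Step 1: demand=2,sold=2 ship[2->3]=2 ship[1->2]=4 ship[0->1]=5 prod=3 -> inv=[4 9 5 3]
Step 2: demand=2,sold=2 ship[2->3]=2 ship[1->2]=4 ship[0->1]=4 prod=3 -> inv=[3 9 7 3]
Step 3: demand=2,sold=2 ship[2->3]=2 ship[1->2]=4 ship[0->1]=3 prod=3 -> inv=[3 8 9 3]
Step 4: demand=2,sold=2 ship[2->3]=2 ship[1->2]=4 ship[0->1]=3 prod=3 -> inv=[3 7 11 3]
Step 5: demand=2,sold=2 ship[2->3]=2 ship[1->2]=4 ship[0->1]=3 prod=3 -> inv=[3 6 13 3]
Step 6: demand=2,sold=2 ship[2->3]=2 ship[1->2]=4 ship[0->1]=3 prod=3 -> inv=[3 5 15 3]
Step 7: demand=2,sold=2 ship[2->3]=2 ship[1->2]=4 ship[0->1]=3 prod=3 -> inv=[3 4 17 3]
Step 8: demand=2,sold=2 ship[2->3]=2 ship[1->2]=4 ship[0->1]=3 prod=3 -> inv=[3 3 19 3]

3 3 19 3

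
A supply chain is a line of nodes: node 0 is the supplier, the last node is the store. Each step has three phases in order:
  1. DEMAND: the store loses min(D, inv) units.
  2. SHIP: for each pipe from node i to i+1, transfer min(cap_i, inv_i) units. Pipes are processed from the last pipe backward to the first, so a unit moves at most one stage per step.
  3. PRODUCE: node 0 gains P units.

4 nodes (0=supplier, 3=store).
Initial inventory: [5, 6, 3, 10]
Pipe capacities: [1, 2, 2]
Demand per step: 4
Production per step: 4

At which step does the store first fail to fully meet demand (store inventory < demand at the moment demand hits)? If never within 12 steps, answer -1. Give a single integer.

Step 1: demand=4,sold=4 ship[2->3]=2 ship[1->2]=2 ship[0->1]=1 prod=4 -> [8 5 3 8]
Step 2: demand=4,sold=4 ship[2->3]=2 ship[1->2]=2 ship[0->1]=1 prod=4 -> [11 4 3 6]
Step 3: demand=4,sold=4 ship[2->3]=2 ship[1->2]=2 ship[0->1]=1 prod=4 -> [14 3 3 4]
Step 4: demand=4,sold=4 ship[2->3]=2 ship[1->2]=2 ship[0->1]=1 prod=4 -> [17 2 3 2]
Step 5: demand=4,sold=2 ship[2->3]=2 ship[1->2]=2 ship[0->1]=1 prod=4 -> [20 1 3 2]
Step 6: demand=4,sold=2 ship[2->3]=2 ship[1->2]=1 ship[0->1]=1 prod=4 -> [23 1 2 2]
Step 7: demand=4,sold=2 ship[2->3]=2 ship[1->2]=1 ship[0->1]=1 prod=4 -> [26 1 1 2]
Step 8: demand=4,sold=2 ship[2->3]=1 ship[1->2]=1 ship[0->1]=1 prod=4 -> [29 1 1 1]
Step 9: demand=4,sold=1 ship[2->3]=1 ship[1->2]=1 ship[0->1]=1 prod=4 -> [32 1 1 1]
Step 10: demand=4,sold=1 ship[2->3]=1 ship[1->2]=1 ship[0->1]=1 prod=4 -> [35 1 1 1]
Step 11: demand=4,sold=1 ship[2->3]=1 ship[1->2]=1 ship[0->1]=1 prod=4 -> [38 1 1 1]
Step 12: demand=4,sold=1 ship[2->3]=1 ship[1->2]=1 ship[0->1]=1 prod=4 -> [41 1 1 1]
First stockout at step 5

5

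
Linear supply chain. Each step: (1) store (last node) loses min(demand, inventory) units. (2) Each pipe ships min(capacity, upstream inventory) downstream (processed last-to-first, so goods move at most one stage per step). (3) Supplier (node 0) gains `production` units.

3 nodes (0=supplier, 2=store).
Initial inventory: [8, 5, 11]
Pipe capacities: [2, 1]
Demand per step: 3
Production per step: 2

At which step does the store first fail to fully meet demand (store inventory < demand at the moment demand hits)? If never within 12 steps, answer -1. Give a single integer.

Step 1: demand=3,sold=3 ship[1->2]=1 ship[0->1]=2 prod=2 -> [8 6 9]
Step 2: demand=3,sold=3 ship[1->2]=1 ship[0->1]=2 prod=2 -> [8 7 7]
Step 3: demand=3,sold=3 ship[1->2]=1 ship[0->1]=2 prod=2 -> [8 8 5]
Step 4: demand=3,sold=3 ship[1->2]=1 ship[0->1]=2 prod=2 -> [8 9 3]
Step 5: demand=3,sold=3 ship[1->2]=1 ship[0->1]=2 prod=2 -> [8 10 1]
Step 6: demand=3,sold=1 ship[1->2]=1 ship[0->1]=2 prod=2 -> [8 11 1]
Step 7: demand=3,sold=1 ship[1->2]=1 ship[0->1]=2 prod=2 -> [8 12 1]
Step 8: demand=3,sold=1 ship[1->2]=1 ship[0->1]=2 prod=2 -> [8 13 1]
Step 9: demand=3,sold=1 ship[1->2]=1 ship[0->1]=2 prod=2 -> [8 14 1]
Step 10: demand=3,sold=1 ship[1->2]=1 ship[0->1]=2 prod=2 -> [8 15 1]
Step 11: demand=3,sold=1 ship[1->2]=1 ship[0->1]=2 prod=2 -> [8 16 1]
Step 12: demand=3,sold=1 ship[1->2]=1 ship[0->1]=2 prod=2 -> [8 17 1]
First stockout at step 6

6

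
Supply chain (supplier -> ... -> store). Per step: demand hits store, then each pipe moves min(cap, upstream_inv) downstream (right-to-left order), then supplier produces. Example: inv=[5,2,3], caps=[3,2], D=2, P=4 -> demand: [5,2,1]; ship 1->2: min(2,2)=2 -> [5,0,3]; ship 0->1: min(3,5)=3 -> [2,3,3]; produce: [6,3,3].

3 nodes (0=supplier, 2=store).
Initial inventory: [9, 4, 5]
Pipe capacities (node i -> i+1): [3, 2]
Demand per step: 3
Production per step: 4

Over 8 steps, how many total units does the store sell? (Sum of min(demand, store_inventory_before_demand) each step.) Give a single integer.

Step 1: sold=3 (running total=3) -> [10 5 4]
Step 2: sold=3 (running total=6) -> [11 6 3]
Step 3: sold=3 (running total=9) -> [12 7 2]
Step 4: sold=2 (running total=11) -> [13 8 2]
Step 5: sold=2 (running total=13) -> [14 9 2]
Step 6: sold=2 (running total=15) -> [15 10 2]
Step 7: sold=2 (running total=17) -> [16 11 2]
Step 8: sold=2 (running total=19) -> [17 12 2]

Answer: 19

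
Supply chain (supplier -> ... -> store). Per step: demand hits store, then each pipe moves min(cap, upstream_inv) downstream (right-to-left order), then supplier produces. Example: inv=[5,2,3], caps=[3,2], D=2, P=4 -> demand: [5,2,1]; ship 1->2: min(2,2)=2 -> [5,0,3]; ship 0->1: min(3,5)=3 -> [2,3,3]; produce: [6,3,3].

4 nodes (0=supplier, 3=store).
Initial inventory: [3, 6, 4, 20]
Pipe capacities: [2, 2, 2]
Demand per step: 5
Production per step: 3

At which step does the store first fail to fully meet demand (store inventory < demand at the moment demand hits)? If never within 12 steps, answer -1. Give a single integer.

Step 1: demand=5,sold=5 ship[2->3]=2 ship[1->2]=2 ship[0->1]=2 prod=3 -> [4 6 4 17]
Step 2: demand=5,sold=5 ship[2->3]=2 ship[1->2]=2 ship[0->1]=2 prod=3 -> [5 6 4 14]
Step 3: demand=5,sold=5 ship[2->3]=2 ship[1->2]=2 ship[0->1]=2 prod=3 -> [6 6 4 11]
Step 4: demand=5,sold=5 ship[2->3]=2 ship[1->2]=2 ship[0->1]=2 prod=3 -> [7 6 4 8]
Step 5: demand=5,sold=5 ship[2->3]=2 ship[1->2]=2 ship[0->1]=2 prod=3 -> [8 6 4 5]
Step 6: demand=5,sold=5 ship[2->3]=2 ship[1->2]=2 ship[0->1]=2 prod=3 -> [9 6 4 2]
Step 7: demand=5,sold=2 ship[2->3]=2 ship[1->2]=2 ship[0->1]=2 prod=3 -> [10 6 4 2]
Step 8: demand=5,sold=2 ship[2->3]=2 ship[1->2]=2 ship[0->1]=2 prod=3 -> [11 6 4 2]
Step 9: demand=5,sold=2 ship[2->3]=2 ship[1->2]=2 ship[0->1]=2 prod=3 -> [12 6 4 2]
Step 10: demand=5,sold=2 ship[2->3]=2 ship[1->2]=2 ship[0->1]=2 prod=3 -> [13 6 4 2]
Step 11: demand=5,sold=2 ship[2->3]=2 ship[1->2]=2 ship[0->1]=2 prod=3 -> [14 6 4 2]
Step 12: demand=5,sold=2 ship[2->3]=2 ship[1->2]=2 ship[0->1]=2 prod=3 -> [15 6 4 2]
First stockout at step 7

7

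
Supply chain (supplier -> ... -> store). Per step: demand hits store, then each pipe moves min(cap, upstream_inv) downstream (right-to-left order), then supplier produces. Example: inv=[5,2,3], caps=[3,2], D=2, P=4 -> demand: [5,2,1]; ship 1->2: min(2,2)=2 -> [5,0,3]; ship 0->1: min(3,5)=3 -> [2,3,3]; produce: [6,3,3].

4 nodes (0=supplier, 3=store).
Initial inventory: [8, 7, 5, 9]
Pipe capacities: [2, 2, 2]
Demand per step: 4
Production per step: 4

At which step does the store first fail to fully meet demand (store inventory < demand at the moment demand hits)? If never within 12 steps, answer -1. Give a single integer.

Step 1: demand=4,sold=4 ship[2->3]=2 ship[1->2]=2 ship[0->1]=2 prod=4 -> [10 7 5 7]
Step 2: demand=4,sold=4 ship[2->3]=2 ship[1->2]=2 ship[0->1]=2 prod=4 -> [12 7 5 5]
Step 3: demand=4,sold=4 ship[2->3]=2 ship[1->2]=2 ship[0->1]=2 prod=4 -> [14 7 5 3]
Step 4: demand=4,sold=3 ship[2->3]=2 ship[1->2]=2 ship[0->1]=2 prod=4 -> [16 7 5 2]
Step 5: demand=4,sold=2 ship[2->3]=2 ship[1->2]=2 ship[0->1]=2 prod=4 -> [18 7 5 2]
Step 6: demand=4,sold=2 ship[2->3]=2 ship[1->2]=2 ship[0->1]=2 prod=4 -> [20 7 5 2]
Step 7: demand=4,sold=2 ship[2->3]=2 ship[1->2]=2 ship[0->1]=2 prod=4 -> [22 7 5 2]
Step 8: demand=4,sold=2 ship[2->3]=2 ship[1->2]=2 ship[0->1]=2 prod=4 -> [24 7 5 2]
Step 9: demand=4,sold=2 ship[2->3]=2 ship[1->2]=2 ship[0->1]=2 prod=4 -> [26 7 5 2]
Step 10: demand=4,sold=2 ship[2->3]=2 ship[1->2]=2 ship[0->1]=2 prod=4 -> [28 7 5 2]
Step 11: demand=4,sold=2 ship[2->3]=2 ship[1->2]=2 ship[0->1]=2 prod=4 -> [30 7 5 2]
Step 12: demand=4,sold=2 ship[2->3]=2 ship[1->2]=2 ship[0->1]=2 prod=4 -> [32 7 5 2]
First stockout at step 4

4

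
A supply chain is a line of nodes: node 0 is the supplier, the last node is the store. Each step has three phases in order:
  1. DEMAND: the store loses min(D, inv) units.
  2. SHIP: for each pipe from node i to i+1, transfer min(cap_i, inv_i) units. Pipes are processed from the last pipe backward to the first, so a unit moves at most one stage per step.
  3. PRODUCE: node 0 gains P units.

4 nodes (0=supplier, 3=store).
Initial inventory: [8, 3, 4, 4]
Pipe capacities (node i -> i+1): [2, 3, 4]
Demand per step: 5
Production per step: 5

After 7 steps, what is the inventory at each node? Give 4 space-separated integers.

Step 1: demand=5,sold=4 ship[2->3]=4 ship[1->2]=3 ship[0->1]=2 prod=5 -> inv=[11 2 3 4]
Step 2: demand=5,sold=4 ship[2->3]=3 ship[1->2]=2 ship[0->1]=2 prod=5 -> inv=[14 2 2 3]
Step 3: demand=5,sold=3 ship[2->3]=2 ship[1->2]=2 ship[0->1]=2 prod=5 -> inv=[17 2 2 2]
Step 4: demand=5,sold=2 ship[2->3]=2 ship[1->2]=2 ship[0->1]=2 prod=5 -> inv=[20 2 2 2]
Step 5: demand=5,sold=2 ship[2->3]=2 ship[1->2]=2 ship[0->1]=2 prod=5 -> inv=[23 2 2 2]
Step 6: demand=5,sold=2 ship[2->3]=2 ship[1->2]=2 ship[0->1]=2 prod=5 -> inv=[26 2 2 2]
Step 7: demand=5,sold=2 ship[2->3]=2 ship[1->2]=2 ship[0->1]=2 prod=5 -> inv=[29 2 2 2]

29 2 2 2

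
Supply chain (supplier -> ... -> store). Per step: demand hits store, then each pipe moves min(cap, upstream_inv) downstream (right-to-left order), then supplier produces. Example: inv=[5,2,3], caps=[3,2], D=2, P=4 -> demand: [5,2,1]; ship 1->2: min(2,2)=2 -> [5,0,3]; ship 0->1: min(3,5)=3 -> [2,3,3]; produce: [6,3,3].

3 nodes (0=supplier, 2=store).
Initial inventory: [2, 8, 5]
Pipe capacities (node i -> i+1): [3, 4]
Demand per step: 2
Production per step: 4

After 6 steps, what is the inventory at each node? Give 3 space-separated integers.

Step 1: demand=2,sold=2 ship[1->2]=4 ship[0->1]=2 prod=4 -> inv=[4 6 7]
Step 2: demand=2,sold=2 ship[1->2]=4 ship[0->1]=3 prod=4 -> inv=[5 5 9]
Step 3: demand=2,sold=2 ship[1->2]=4 ship[0->1]=3 prod=4 -> inv=[6 4 11]
Step 4: demand=2,sold=2 ship[1->2]=4 ship[0->1]=3 prod=4 -> inv=[7 3 13]
Step 5: demand=2,sold=2 ship[1->2]=3 ship[0->1]=3 prod=4 -> inv=[8 3 14]
Step 6: demand=2,sold=2 ship[1->2]=3 ship[0->1]=3 prod=4 -> inv=[9 3 15]

9 3 15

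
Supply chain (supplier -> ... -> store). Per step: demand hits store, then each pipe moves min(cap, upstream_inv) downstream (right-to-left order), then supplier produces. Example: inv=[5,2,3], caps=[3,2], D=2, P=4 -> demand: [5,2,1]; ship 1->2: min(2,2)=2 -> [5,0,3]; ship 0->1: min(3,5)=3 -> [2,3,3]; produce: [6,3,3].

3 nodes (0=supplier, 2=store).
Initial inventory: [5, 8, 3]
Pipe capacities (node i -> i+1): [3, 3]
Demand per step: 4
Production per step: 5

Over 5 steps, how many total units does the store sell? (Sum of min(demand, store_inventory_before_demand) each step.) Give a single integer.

Step 1: sold=3 (running total=3) -> [7 8 3]
Step 2: sold=3 (running total=6) -> [9 8 3]
Step 3: sold=3 (running total=9) -> [11 8 3]
Step 4: sold=3 (running total=12) -> [13 8 3]
Step 5: sold=3 (running total=15) -> [15 8 3]

Answer: 15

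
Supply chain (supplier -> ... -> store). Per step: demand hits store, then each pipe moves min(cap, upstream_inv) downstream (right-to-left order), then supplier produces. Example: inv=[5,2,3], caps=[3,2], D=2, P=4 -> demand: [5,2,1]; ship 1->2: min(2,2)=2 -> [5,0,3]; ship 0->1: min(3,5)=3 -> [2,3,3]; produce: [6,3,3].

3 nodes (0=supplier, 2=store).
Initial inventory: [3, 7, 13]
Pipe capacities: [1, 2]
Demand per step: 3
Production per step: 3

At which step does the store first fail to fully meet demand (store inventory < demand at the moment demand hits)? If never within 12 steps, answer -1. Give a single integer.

Step 1: demand=3,sold=3 ship[1->2]=2 ship[0->1]=1 prod=3 -> [5 6 12]
Step 2: demand=3,sold=3 ship[1->2]=2 ship[0->1]=1 prod=3 -> [7 5 11]
Step 3: demand=3,sold=3 ship[1->2]=2 ship[0->1]=1 prod=3 -> [9 4 10]
Step 4: demand=3,sold=3 ship[1->2]=2 ship[0->1]=1 prod=3 -> [11 3 9]
Step 5: demand=3,sold=3 ship[1->2]=2 ship[0->1]=1 prod=3 -> [13 2 8]
Step 6: demand=3,sold=3 ship[1->2]=2 ship[0->1]=1 prod=3 -> [15 1 7]
Step 7: demand=3,sold=3 ship[1->2]=1 ship[0->1]=1 prod=3 -> [17 1 5]
Step 8: demand=3,sold=3 ship[1->2]=1 ship[0->1]=1 prod=3 -> [19 1 3]
Step 9: demand=3,sold=3 ship[1->2]=1 ship[0->1]=1 prod=3 -> [21 1 1]
Step 10: demand=3,sold=1 ship[1->2]=1 ship[0->1]=1 prod=3 -> [23 1 1]
Step 11: demand=3,sold=1 ship[1->2]=1 ship[0->1]=1 prod=3 -> [25 1 1]
Step 12: demand=3,sold=1 ship[1->2]=1 ship[0->1]=1 prod=3 -> [27 1 1]
First stockout at step 10

10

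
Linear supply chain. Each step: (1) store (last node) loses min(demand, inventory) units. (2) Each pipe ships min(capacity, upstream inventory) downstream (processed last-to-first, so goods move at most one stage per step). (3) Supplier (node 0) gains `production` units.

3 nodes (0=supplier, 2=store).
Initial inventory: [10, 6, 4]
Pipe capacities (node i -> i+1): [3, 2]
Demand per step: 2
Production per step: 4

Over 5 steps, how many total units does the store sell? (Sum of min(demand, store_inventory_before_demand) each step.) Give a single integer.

Step 1: sold=2 (running total=2) -> [11 7 4]
Step 2: sold=2 (running total=4) -> [12 8 4]
Step 3: sold=2 (running total=6) -> [13 9 4]
Step 4: sold=2 (running total=8) -> [14 10 4]
Step 5: sold=2 (running total=10) -> [15 11 4]

Answer: 10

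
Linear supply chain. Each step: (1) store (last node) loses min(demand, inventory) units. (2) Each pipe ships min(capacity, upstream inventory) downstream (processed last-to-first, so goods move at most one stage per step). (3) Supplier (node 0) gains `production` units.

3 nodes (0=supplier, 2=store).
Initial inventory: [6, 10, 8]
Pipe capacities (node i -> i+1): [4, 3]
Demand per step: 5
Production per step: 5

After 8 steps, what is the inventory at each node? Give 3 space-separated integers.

Step 1: demand=5,sold=5 ship[1->2]=3 ship[0->1]=4 prod=5 -> inv=[7 11 6]
Step 2: demand=5,sold=5 ship[1->2]=3 ship[0->1]=4 prod=5 -> inv=[8 12 4]
Step 3: demand=5,sold=4 ship[1->2]=3 ship[0->1]=4 prod=5 -> inv=[9 13 3]
Step 4: demand=5,sold=3 ship[1->2]=3 ship[0->1]=4 prod=5 -> inv=[10 14 3]
Step 5: demand=5,sold=3 ship[1->2]=3 ship[0->1]=4 prod=5 -> inv=[11 15 3]
Step 6: demand=5,sold=3 ship[1->2]=3 ship[0->1]=4 prod=5 -> inv=[12 16 3]
Step 7: demand=5,sold=3 ship[1->2]=3 ship[0->1]=4 prod=5 -> inv=[13 17 3]
Step 8: demand=5,sold=3 ship[1->2]=3 ship[0->1]=4 prod=5 -> inv=[14 18 3]

14 18 3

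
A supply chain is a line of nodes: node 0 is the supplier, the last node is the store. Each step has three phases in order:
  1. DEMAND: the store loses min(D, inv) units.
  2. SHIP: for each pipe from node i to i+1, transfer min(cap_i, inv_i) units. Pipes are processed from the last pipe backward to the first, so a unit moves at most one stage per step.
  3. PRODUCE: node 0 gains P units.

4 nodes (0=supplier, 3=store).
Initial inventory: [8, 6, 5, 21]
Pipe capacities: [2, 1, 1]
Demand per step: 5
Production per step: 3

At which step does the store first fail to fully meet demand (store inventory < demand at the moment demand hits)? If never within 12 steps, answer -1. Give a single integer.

Step 1: demand=5,sold=5 ship[2->3]=1 ship[1->2]=1 ship[0->1]=2 prod=3 -> [9 7 5 17]
Step 2: demand=5,sold=5 ship[2->3]=1 ship[1->2]=1 ship[0->1]=2 prod=3 -> [10 8 5 13]
Step 3: demand=5,sold=5 ship[2->3]=1 ship[1->2]=1 ship[0->1]=2 prod=3 -> [11 9 5 9]
Step 4: demand=5,sold=5 ship[2->3]=1 ship[1->2]=1 ship[0->1]=2 prod=3 -> [12 10 5 5]
Step 5: demand=5,sold=5 ship[2->3]=1 ship[1->2]=1 ship[0->1]=2 prod=3 -> [13 11 5 1]
Step 6: demand=5,sold=1 ship[2->3]=1 ship[1->2]=1 ship[0->1]=2 prod=3 -> [14 12 5 1]
Step 7: demand=5,sold=1 ship[2->3]=1 ship[1->2]=1 ship[0->1]=2 prod=3 -> [15 13 5 1]
Step 8: demand=5,sold=1 ship[2->3]=1 ship[1->2]=1 ship[0->1]=2 prod=3 -> [16 14 5 1]
Step 9: demand=5,sold=1 ship[2->3]=1 ship[1->2]=1 ship[0->1]=2 prod=3 -> [17 15 5 1]
Step 10: demand=5,sold=1 ship[2->3]=1 ship[1->2]=1 ship[0->1]=2 prod=3 -> [18 16 5 1]
Step 11: demand=5,sold=1 ship[2->3]=1 ship[1->2]=1 ship[0->1]=2 prod=3 -> [19 17 5 1]
Step 12: demand=5,sold=1 ship[2->3]=1 ship[1->2]=1 ship[0->1]=2 prod=3 -> [20 18 5 1]
First stockout at step 6

6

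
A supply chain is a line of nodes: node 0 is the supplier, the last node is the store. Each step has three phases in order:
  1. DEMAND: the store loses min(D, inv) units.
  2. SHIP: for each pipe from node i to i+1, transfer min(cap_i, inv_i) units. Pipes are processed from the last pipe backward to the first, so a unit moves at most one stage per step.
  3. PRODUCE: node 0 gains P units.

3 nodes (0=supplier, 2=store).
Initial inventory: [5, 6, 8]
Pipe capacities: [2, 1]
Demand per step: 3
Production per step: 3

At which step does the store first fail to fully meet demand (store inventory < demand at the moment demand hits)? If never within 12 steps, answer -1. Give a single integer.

Step 1: demand=3,sold=3 ship[1->2]=1 ship[0->1]=2 prod=3 -> [6 7 6]
Step 2: demand=3,sold=3 ship[1->2]=1 ship[0->1]=2 prod=3 -> [7 8 4]
Step 3: demand=3,sold=3 ship[1->2]=1 ship[0->1]=2 prod=3 -> [8 9 2]
Step 4: demand=3,sold=2 ship[1->2]=1 ship[0->1]=2 prod=3 -> [9 10 1]
Step 5: demand=3,sold=1 ship[1->2]=1 ship[0->1]=2 prod=3 -> [10 11 1]
Step 6: demand=3,sold=1 ship[1->2]=1 ship[0->1]=2 prod=3 -> [11 12 1]
Step 7: demand=3,sold=1 ship[1->2]=1 ship[0->1]=2 prod=3 -> [12 13 1]
Step 8: demand=3,sold=1 ship[1->2]=1 ship[0->1]=2 prod=3 -> [13 14 1]
Step 9: demand=3,sold=1 ship[1->2]=1 ship[0->1]=2 prod=3 -> [14 15 1]
Step 10: demand=3,sold=1 ship[1->2]=1 ship[0->1]=2 prod=3 -> [15 16 1]
Step 11: demand=3,sold=1 ship[1->2]=1 ship[0->1]=2 prod=3 -> [16 17 1]
Step 12: demand=3,sold=1 ship[1->2]=1 ship[0->1]=2 prod=3 -> [17 18 1]
First stockout at step 4

4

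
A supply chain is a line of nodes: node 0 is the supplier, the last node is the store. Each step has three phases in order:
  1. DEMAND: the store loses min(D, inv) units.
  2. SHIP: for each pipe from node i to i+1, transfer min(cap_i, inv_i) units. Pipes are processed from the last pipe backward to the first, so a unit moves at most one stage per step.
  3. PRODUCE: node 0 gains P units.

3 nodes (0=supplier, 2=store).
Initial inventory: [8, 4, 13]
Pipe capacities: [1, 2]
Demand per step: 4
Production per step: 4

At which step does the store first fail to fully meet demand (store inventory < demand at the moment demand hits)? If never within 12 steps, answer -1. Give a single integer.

Step 1: demand=4,sold=4 ship[1->2]=2 ship[0->1]=1 prod=4 -> [11 3 11]
Step 2: demand=4,sold=4 ship[1->2]=2 ship[0->1]=1 prod=4 -> [14 2 9]
Step 3: demand=4,sold=4 ship[1->2]=2 ship[0->1]=1 prod=4 -> [17 1 7]
Step 4: demand=4,sold=4 ship[1->2]=1 ship[0->1]=1 prod=4 -> [20 1 4]
Step 5: demand=4,sold=4 ship[1->2]=1 ship[0->1]=1 prod=4 -> [23 1 1]
Step 6: demand=4,sold=1 ship[1->2]=1 ship[0->1]=1 prod=4 -> [26 1 1]
Step 7: demand=4,sold=1 ship[1->2]=1 ship[0->1]=1 prod=4 -> [29 1 1]
Step 8: demand=4,sold=1 ship[1->2]=1 ship[0->1]=1 prod=4 -> [32 1 1]
Step 9: demand=4,sold=1 ship[1->2]=1 ship[0->1]=1 prod=4 -> [35 1 1]
Step 10: demand=4,sold=1 ship[1->2]=1 ship[0->1]=1 prod=4 -> [38 1 1]
Step 11: demand=4,sold=1 ship[1->2]=1 ship[0->1]=1 prod=4 -> [41 1 1]
Step 12: demand=4,sold=1 ship[1->2]=1 ship[0->1]=1 prod=4 -> [44 1 1]
First stockout at step 6

6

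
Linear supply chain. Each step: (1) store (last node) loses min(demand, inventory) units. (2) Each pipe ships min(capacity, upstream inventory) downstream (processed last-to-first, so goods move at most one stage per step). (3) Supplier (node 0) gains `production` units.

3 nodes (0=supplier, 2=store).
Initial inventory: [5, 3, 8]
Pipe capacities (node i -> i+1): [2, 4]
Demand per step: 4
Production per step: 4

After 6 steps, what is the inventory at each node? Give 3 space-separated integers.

Step 1: demand=4,sold=4 ship[1->2]=3 ship[0->1]=2 prod=4 -> inv=[7 2 7]
Step 2: demand=4,sold=4 ship[1->2]=2 ship[0->1]=2 prod=4 -> inv=[9 2 5]
Step 3: demand=4,sold=4 ship[1->2]=2 ship[0->1]=2 prod=4 -> inv=[11 2 3]
Step 4: demand=4,sold=3 ship[1->2]=2 ship[0->1]=2 prod=4 -> inv=[13 2 2]
Step 5: demand=4,sold=2 ship[1->2]=2 ship[0->1]=2 prod=4 -> inv=[15 2 2]
Step 6: demand=4,sold=2 ship[1->2]=2 ship[0->1]=2 prod=4 -> inv=[17 2 2]

17 2 2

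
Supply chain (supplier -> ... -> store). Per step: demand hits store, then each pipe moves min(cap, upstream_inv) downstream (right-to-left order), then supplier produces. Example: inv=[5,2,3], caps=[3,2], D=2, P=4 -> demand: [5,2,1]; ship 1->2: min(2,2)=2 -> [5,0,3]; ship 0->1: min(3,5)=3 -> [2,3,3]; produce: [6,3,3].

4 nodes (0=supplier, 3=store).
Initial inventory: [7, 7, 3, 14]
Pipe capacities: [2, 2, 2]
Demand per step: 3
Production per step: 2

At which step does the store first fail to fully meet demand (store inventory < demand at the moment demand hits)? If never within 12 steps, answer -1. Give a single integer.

Step 1: demand=3,sold=3 ship[2->3]=2 ship[1->2]=2 ship[0->1]=2 prod=2 -> [7 7 3 13]
Step 2: demand=3,sold=3 ship[2->3]=2 ship[1->2]=2 ship[0->1]=2 prod=2 -> [7 7 3 12]
Step 3: demand=3,sold=3 ship[2->3]=2 ship[1->2]=2 ship[0->1]=2 prod=2 -> [7 7 3 11]
Step 4: demand=3,sold=3 ship[2->3]=2 ship[1->2]=2 ship[0->1]=2 prod=2 -> [7 7 3 10]
Step 5: demand=3,sold=3 ship[2->3]=2 ship[1->2]=2 ship[0->1]=2 prod=2 -> [7 7 3 9]
Step 6: demand=3,sold=3 ship[2->3]=2 ship[1->2]=2 ship[0->1]=2 prod=2 -> [7 7 3 8]
Step 7: demand=3,sold=3 ship[2->3]=2 ship[1->2]=2 ship[0->1]=2 prod=2 -> [7 7 3 7]
Step 8: demand=3,sold=3 ship[2->3]=2 ship[1->2]=2 ship[0->1]=2 prod=2 -> [7 7 3 6]
Step 9: demand=3,sold=3 ship[2->3]=2 ship[1->2]=2 ship[0->1]=2 prod=2 -> [7 7 3 5]
Step 10: demand=3,sold=3 ship[2->3]=2 ship[1->2]=2 ship[0->1]=2 prod=2 -> [7 7 3 4]
Step 11: demand=3,sold=3 ship[2->3]=2 ship[1->2]=2 ship[0->1]=2 prod=2 -> [7 7 3 3]
Step 12: demand=3,sold=3 ship[2->3]=2 ship[1->2]=2 ship[0->1]=2 prod=2 -> [7 7 3 2]
No stockout in 12 steps

-1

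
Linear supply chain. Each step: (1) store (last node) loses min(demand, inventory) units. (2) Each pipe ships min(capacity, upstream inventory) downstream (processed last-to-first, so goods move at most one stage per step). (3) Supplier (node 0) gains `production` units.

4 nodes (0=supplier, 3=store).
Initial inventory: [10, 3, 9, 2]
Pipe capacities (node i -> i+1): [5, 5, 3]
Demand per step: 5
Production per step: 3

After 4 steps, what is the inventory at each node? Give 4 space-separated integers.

Step 1: demand=5,sold=2 ship[2->3]=3 ship[1->2]=3 ship[0->1]=5 prod=3 -> inv=[8 5 9 3]
Step 2: demand=5,sold=3 ship[2->3]=3 ship[1->2]=5 ship[0->1]=5 prod=3 -> inv=[6 5 11 3]
Step 3: demand=5,sold=3 ship[2->3]=3 ship[1->2]=5 ship[0->1]=5 prod=3 -> inv=[4 5 13 3]
Step 4: demand=5,sold=3 ship[2->3]=3 ship[1->2]=5 ship[0->1]=4 prod=3 -> inv=[3 4 15 3]

3 4 15 3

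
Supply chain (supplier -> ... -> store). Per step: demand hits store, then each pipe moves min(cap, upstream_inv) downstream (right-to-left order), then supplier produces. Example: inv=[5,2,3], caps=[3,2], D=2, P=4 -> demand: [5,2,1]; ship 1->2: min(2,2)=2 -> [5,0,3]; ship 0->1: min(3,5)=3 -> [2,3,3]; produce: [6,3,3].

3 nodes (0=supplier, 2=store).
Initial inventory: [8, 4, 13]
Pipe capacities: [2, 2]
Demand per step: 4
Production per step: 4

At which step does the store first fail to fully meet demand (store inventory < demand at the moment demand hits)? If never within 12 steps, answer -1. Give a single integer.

Step 1: demand=4,sold=4 ship[1->2]=2 ship[0->1]=2 prod=4 -> [10 4 11]
Step 2: demand=4,sold=4 ship[1->2]=2 ship[0->1]=2 prod=4 -> [12 4 9]
Step 3: demand=4,sold=4 ship[1->2]=2 ship[0->1]=2 prod=4 -> [14 4 7]
Step 4: demand=4,sold=4 ship[1->2]=2 ship[0->1]=2 prod=4 -> [16 4 5]
Step 5: demand=4,sold=4 ship[1->2]=2 ship[0->1]=2 prod=4 -> [18 4 3]
Step 6: demand=4,sold=3 ship[1->2]=2 ship[0->1]=2 prod=4 -> [20 4 2]
Step 7: demand=4,sold=2 ship[1->2]=2 ship[0->1]=2 prod=4 -> [22 4 2]
Step 8: demand=4,sold=2 ship[1->2]=2 ship[0->1]=2 prod=4 -> [24 4 2]
Step 9: demand=4,sold=2 ship[1->2]=2 ship[0->1]=2 prod=4 -> [26 4 2]
Step 10: demand=4,sold=2 ship[1->2]=2 ship[0->1]=2 prod=4 -> [28 4 2]
Step 11: demand=4,sold=2 ship[1->2]=2 ship[0->1]=2 prod=4 -> [30 4 2]
Step 12: demand=4,sold=2 ship[1->2]=2 ship[0->1]=2 prod=4 -> [32 4 2]
First stockout at step 6

6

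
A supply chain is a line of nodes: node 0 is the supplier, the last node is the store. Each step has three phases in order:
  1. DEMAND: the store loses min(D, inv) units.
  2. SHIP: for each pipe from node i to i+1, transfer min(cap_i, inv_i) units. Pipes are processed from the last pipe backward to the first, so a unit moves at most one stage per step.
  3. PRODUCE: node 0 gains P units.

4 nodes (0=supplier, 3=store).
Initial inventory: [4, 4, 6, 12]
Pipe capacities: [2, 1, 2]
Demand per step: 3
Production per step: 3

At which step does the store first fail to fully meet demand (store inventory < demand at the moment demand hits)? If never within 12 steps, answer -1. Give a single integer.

Step 1: demand=3,sold=3 ship[2->3]=2 ship[1->2]=1 ship[0->1]=2 prod=3 -> [5 5 5 11]
Step 2: demand=3,sold=3 ship[2->3]=2 ship[1->2]=1 ship[0->1]=2 prod=3 -> [6 6 4 10]
Step 3: demand=3,sold=3 ship[2->3]=2 ship[1->2]=1 ship[0->1]=2 prod=3 -> [7 7 3 9]
Step 4: demand=3,sold=3 ship[2->3]=2 ship[1->2]=1 ship[0->1]=2 prod=3 -> [8 8 2 8]
Step 5: demand=3,sold=3 ship[2->3]=2 ship[1->2]=1 ship[0->1]=2 prod=3 -> [9 9 1 7]
Step 6: demand=3,sold=3 ship[2->3]=1 ship[1->2]=1 ship[0->1]=2 prod=3 -> [10 10 1 5]
Step 7: demand=3,sold=3 ship[2->3]=1 ship[1->2]=1 ship[0->1]=2 prod=3 -> [11 11 1 3]
Step 8: demand=3,sold=3 ship[2->3]=1 ship[1->2]=1 ship[0->1]=2 prod=3 -> [12 12 1 1]
Step 9: demand=3,sold=1 ship[2->3]=1 ship[1->2]=1 ship[0->1]=2 prod=3 -> [13 13 1 1]
Step 10: demand=3,sold=1 ship[2->3]=1 ship[1->2]=1 ship[0->1]=2 prod=3 -> [14 14 1 1]
Step 11: demand=3,sold=1 ship[2->3]=1 ship[1->2]=1 ship[0->1]=2 prod=3 -> [15 15 1 1]
Step 12: demand=3,sold=1 ship[2->3]=1 ship[1->2]=1 ship[0->1]=2 prod=3 -> [16 16 1 1]
First stockout at step 9

9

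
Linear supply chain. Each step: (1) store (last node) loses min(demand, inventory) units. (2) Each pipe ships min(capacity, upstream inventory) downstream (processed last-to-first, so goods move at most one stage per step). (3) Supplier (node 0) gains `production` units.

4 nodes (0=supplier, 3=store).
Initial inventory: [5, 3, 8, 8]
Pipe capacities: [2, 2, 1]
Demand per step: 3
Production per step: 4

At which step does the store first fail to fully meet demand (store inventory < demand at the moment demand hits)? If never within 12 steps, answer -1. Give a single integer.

Step 1: demand=3,sold=3 ship[2->3]=1 ship[1->2]=2 ship[0->1]=2 prod=4 -> [7 3 9 6]
Step 2: demand=3,sold=3 ship[2->3]=1 ship[1->2]=2 ship[0->1]=2 prod=4 -> [9 3 10 4]
Step 3: demand=3,sold=3 ship[2->3]=1 ship[1->2]=2 ship[0->1]=2 prod=4 -> [11 3 11 2]
Step 4: demand=3,sold=2 ship[2->3]=1 ship[1->2]=2 ship[0->1]=2 prod=4 -> [13 3 12 1]
Step 5: demand=3,sold=1 ship[2->3]=1 ship[1->2]=2 ship[0->1]=2 prod=4 -> [15 3 13 1]
Step 6: demand=3,sold=1 ship[2->3]=1 ship[1->2]=2 ship[0->1]=2 prod=4 -> [17 3 14 1]
Step 7: demand=3,sold=1 ship[2->3]=1 ship[1->2]=2 ship[0->1]=2 prod=4 -> [19 3 15 1]
Step 8: demand=3,sold=1 ship[2->3]=1 ship[1->2]=2 ship[0->1]=2 prod=4 -> [21 3 16 1]
Step 9: demand=3,sold=1 ship[2->3]=1 ship[1->2]=2 ship[0->1]=2 prod=4 -> [23 3 17 1]
Step 10: demand=3,sold=1 ship[2->3]=1 ship[1->2]=2 ship[0->1]=2 prod=4 -> [25 3 18 1]
Step 11: demand=3,sold=1 ship[2->3]=1 ship[1->2]=2 ship[0->1]=2 prod=4 -> [27 3 19 1]
Step 12: demand=3,sold=1 ship[2->3]=1 ship[1->2]=2 ship[0->1]=2 prod=4 -> [29 3 20 1]
First stockout at step 4

4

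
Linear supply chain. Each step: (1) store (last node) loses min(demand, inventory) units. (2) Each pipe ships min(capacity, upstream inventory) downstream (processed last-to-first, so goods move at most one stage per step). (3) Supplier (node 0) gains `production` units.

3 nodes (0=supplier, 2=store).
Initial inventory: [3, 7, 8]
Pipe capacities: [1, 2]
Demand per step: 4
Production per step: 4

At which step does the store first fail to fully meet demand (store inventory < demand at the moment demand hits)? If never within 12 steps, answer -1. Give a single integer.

Step 1: demand=4,sold=4 ship[1->2]=2 ship[0->1]=1 prod=4 -> [6 6 6]
Step 2: demand=4,sold=4 ship[1->2]=2 ship[0->1]=1 prod=4 -> [9 5 4]
Step 3: demand=4,sold=4 ship[1->2]=2 ship[0->1]=1 prod=4 -> [12 4 2]
Step 4: demand=4,sold=2 ship[1->2]=2 ship[0->1]=1 prod=4 -> [15 3 2]
Step 5: demand=4,sold=2 ship[1->2]=2 ship[0->1]=1 prod=4 -> [18 2 2]
Step 6: demand=4,sold=2 ship[1->2]=2 ship[0->1]=1 prod=4 -> [21 1 2]
Step 7: demand=4,sold=2 ship[1->2]=1 ship[0->1]=1 prod=4 -> [24 1 1]
Step 8: demand=4,sold=1 ship[1->2]=1 ship[0->1]=1 prod=4 -> [27 1 1]
Step 9: demand=4,sold=1 ship[1->2]=1 ship[0->1]=1 prod=4 -> [30 1 1]
Step 10: demand=4,sold=1 ship[1->2]=1 ship[0->1]=1 prod=4 -> [33 1 1]
Step 11: demand=4,sold=1 ship[1->2]=1 ship[0->1]=1 prod=4 -> [36 1 1]
Step 12: demand=4,sold=1 ship[1->2]=1 ship[0->1]=1 prod=4 -> [39 1 1]
First stockout at step 4

4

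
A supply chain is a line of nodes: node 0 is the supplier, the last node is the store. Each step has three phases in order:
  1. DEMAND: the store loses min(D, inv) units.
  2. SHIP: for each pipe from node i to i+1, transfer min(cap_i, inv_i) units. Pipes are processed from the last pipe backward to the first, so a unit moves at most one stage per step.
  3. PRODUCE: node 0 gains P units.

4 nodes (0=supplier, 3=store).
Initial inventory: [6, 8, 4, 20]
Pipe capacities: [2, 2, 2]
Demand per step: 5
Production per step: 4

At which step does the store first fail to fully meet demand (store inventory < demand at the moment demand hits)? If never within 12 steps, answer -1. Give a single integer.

Step 1: demand=5,sold=5 ship[2->3]=2 ship[1->2]=2 ship[0->1]=2 prod=4 -> [8 8 4 17]
Step 2: demand=5,sold=5 ship[2->3]=2 ship[1->2]=2 ship[0->1]=2 prod=4 -> [10 8 4 14]
Step 3: demand=5,sold=5 ship[2->3]=2 ship[1->2]=2 ship[0->1]=2 prod=4 -> [12 8 4 11]
Step 4: demand=5,sold=5 ship[2->3]=2 ship[1->2]=2 ship[0->1]=2 prod=4 -> [14 8 4 8]
Step 5: demand=5,sold=5 ship[2->3]=2 ship[1->2]=2 ship[0->1]=2 prod=4 -> [16 8 4 5]
Step 6: demand=5,sold=5 ship[2->3]=2 ship[1->2]=2 ship[0->1]=2 prod=4 -> [18 8 4 2]
Step 7: demand=5,sold=2 ship[2->3]=2 ship[1->2]=2 ship[0->1]=2 prod=4 -> [20 8 4 2]
Step 8: demand=5,sold=2 ship[2->3]=2 ship[1->2]=2 ship[0->1]=2 prod=4 -> [22 8 4 2]
Step 9: demand=5,sold=2 ship[2->3]=2 ship[1->2]=2 ship[0->1]=2 prod=4 -> [24 8 4 2]
Step 10: demand=5,sold=2 ship[2->3]=2 ship[1->2]=2 ship[0->1]=2 prod=4 -> [26 8 4 2]
Step 11: demand=5,sold=2 ship[2->3]=2 ship[1->2]=2 ship[0->1]=2 prod=4 -> [28 8 4 2]
Step 12: demand=5,sold=2 ship[2->3]=2 ship[1->2]=2 ship[0->1]=2 prod=4 -> [30 8 4 2]
First stockout at step 7

7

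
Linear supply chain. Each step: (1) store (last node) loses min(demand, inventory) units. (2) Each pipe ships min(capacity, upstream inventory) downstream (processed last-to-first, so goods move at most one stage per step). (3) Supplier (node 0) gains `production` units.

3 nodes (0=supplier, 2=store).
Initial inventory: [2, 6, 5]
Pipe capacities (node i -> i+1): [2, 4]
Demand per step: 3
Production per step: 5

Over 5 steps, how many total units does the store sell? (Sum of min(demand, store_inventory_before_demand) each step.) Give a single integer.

Answer: 15

Derivation:
Step 1: sold=3 (running total=3) -> [5 4 6]
Step 2: sold=3 (running total=6) -> [8 2 7]
Step 3: sold=3 (running total=9) -> [11 2 6]
Step 4: sold=3 (running total=12) -> [14 2 5]
Step 5: sold=3 (running total=15) -> [17 2 4]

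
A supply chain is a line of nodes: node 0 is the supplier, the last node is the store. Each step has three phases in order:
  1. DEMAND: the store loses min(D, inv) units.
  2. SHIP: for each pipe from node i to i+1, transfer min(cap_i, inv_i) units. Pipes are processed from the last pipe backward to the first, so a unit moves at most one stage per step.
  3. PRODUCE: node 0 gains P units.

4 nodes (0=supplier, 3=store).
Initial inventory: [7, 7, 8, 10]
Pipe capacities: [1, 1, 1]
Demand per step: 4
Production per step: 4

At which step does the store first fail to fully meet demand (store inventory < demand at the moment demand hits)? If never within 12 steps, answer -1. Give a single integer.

Step 1: demand=4,sold=4 ship[2->3]=1 ship[1->2]=1 ship[0->1]=1 prod=4 -> [10 7 8 7]
Step 2: demand=4,sold=4 ship[2->3]=1 ship[1->2]=1 ship[0->1]=1 prod=4 -> [13 7 8 4]
Step 3: demand=4,sold=4 ship[2->3]=1 ship[1->2]=1 ship[0->1]=1 prod=4 -> [16 7 8 1]
Step 4: demand=4,sold=1 ship[2->3]=1 ship[1->2]=1 ship[0->1]=1 prod=4 -> [19 7 8 1]
Step 5: demand=4,sold=1 ship[2->3]=1 ship[1->2]=1 ship[0->1]=1 prod=4 -> [22 7 8 1]
Step 6: demand=4,sold=1 ship[2->3]=1 ship[1->2]=1 ship[0->1]=1 prod=4 -> [25 7 8 1]
Step 7: demand=4,sold=1 ship[2->3]=1 ship[1->2]=1 ship[0->1]=1 prod=4 -> [28 7 8 1]
Step 8: demand=4,sold=1 ship[2->3]=1 ship[1->2]=1 ship[0->1]=1 prod=4 -> [31 7 8 1]
Step 9: demand=4,sold=1 ship[2->3]=1 ship[1->2]=1 ship[0->1]=1 prod=4 -> [34 7 8 1]
Step 10: demand=4,sold=1 ship[2->3]=1 ship[1->2]=1 ship[0->1]=1 prod=4 -> [37 7 8 1]
Step 11: demand=4,sold=1 ship[2->3]=1 ship[1->2]=1 ship[0->1]=1 prod=4 -> [40 7 8 1]
Step 12: demand=4,sold=1 ship[2->3]=1 ship[1->2]=1 ship[0->1]=1 prod=4 -> [43 7 8 1]
First stockout at step 4

4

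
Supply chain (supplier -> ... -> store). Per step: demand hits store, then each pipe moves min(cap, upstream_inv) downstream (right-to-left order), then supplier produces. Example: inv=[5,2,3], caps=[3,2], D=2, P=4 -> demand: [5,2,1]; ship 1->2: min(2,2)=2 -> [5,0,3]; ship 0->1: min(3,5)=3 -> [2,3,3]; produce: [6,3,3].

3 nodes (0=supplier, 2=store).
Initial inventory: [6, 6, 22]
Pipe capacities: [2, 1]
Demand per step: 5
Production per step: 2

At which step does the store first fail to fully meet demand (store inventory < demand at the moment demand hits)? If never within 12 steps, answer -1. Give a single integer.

Step 1: demand=5,sold=5 ship[1->2]=1 ship[0->1]=2 prod=2 -> [6 7 18]
Step 2: demand=5,sold=5 ship[1->2]=1 ship[0->1]=2 prod=2 -> [6 8 14]
Step 3: demand=5,sold=5 ship[1->2]=1 ship[0->1]=2 prod=2 -> [6 9 10]
Step 4: demand=5,sold=5 ship[1->2]=1 ship[0->1]=2 prod=2 -> [6 10 6]
Step 5: demand=5,sold=5 ship[1->2]=1 ship[0->1]=2 prod=2 -> [6 11 2]
Step 6: demand=5,sold=2 ship[1->2]=1 ship[0->1]=2 prod=2 -> [6 12 1]
Step 7: demand=5,sold=1 ship[1->2]=1 ship[0->1]=2 prod=2 -> [6 13 1]
Step 8: demand=5,sold=1 ship[1->2]=1 ship[0->1]=2 prod=2 -> [6 14 1]
Step 9: demand=5,sold=1 ship[1->2]=1 ship[0->1]=2 prod=2 -> [6 15 1]
Step 10: demand=5,sold=1 ship[1->2]=1 ship[0->1]=2 prod=2 -> [6 16 1]
Step 11: demand=5,sold=1 ship[1->2]=1 ship[0->1]=2 prod=2 -> [6 17 1]
Step 12: demand=5,sold=1 ship[1->2]=1 ship[0->1]=2 prod=2 -> [6 18 1]
First stockout at step 6

6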